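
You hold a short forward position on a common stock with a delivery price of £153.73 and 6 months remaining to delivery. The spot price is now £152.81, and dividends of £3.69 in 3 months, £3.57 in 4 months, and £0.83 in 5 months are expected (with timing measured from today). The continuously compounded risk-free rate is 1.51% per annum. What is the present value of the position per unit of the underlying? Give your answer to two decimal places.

PV(remaining dividends) I = 3.69·e^(−0.0151·3/12) + 3.57·e^(−0.0151·4/12) + 0.83·e^(−0.0151·5/12) = 8.0530
Current forward F = (S − I)·e^(rT) = (152.81 − 8.0530)·e^(0.0151·6/12) = 144.7570 × 1.007579 = 145.8541
Value (long) = (F − K)·e^(−rT) = (145.8541 − 153.73) × 0.992478 = -7.8167
Short position value = −(long value) = £7.82

£7.82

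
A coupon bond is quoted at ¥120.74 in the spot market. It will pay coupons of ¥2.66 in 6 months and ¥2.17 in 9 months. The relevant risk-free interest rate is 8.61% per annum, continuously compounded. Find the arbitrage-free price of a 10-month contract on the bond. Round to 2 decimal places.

¥124.80

PV(coupons) I = 2.66·e^(−0.0861·6/12) + 2.17·e^(−0.0861·9/12)
I = 2.5479 + 2.0343 = 4.5822
F = (S − I)·e^(rT) = (120.74 − 4.5822) · e^(0.0861·10/12)
= 116.1578 · e^0.071750 = 116.1578 × 1.074387 = ¥124.80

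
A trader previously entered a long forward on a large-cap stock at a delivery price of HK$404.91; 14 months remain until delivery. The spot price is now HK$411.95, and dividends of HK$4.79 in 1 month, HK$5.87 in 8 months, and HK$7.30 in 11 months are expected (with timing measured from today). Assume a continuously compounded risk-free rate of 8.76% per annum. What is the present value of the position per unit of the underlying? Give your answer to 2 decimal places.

HK$29.35

PV(remaining dividends) I = 4.79·e^(−0.0876·1/12) + 5.87·e^(−0.0876·8/12) + 7.30·e^(−0.0876·11/12) = 17.0289
Current forward F = (S − I)·e^(rT) = (411.95 − 17.0289)·e^(0.0876·14/12) = 394.9211 × 1.107605 = 437.4166
Value (long) = (F − K)·e^(−rT) = (437.4166 − 404.91) × 0.902849 = 29.3486
Value = HK$29.35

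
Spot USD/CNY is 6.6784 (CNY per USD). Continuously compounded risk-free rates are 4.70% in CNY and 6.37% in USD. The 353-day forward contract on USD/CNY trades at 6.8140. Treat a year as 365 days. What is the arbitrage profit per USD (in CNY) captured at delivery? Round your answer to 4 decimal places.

0.2426 per USD (in CNY)

Fair forward: F* = S·e^(carry·T), with carry = (r_CNY − r_USD) = 0.0470 − 0.0637 = -0.0167
F* = 6.6784 · e^(-0.0167 × 353/365) = 6.6784 · e^-0.016151 = 6.6784 × 0.983979 = 6.5714
Market 6.8140 > fair 6.5714: forward overpriced → cash-and-carry (buy spot, short the forward).
At maturity, profit = |F_mkt − F*| = |6.8140 − 6.5714| = 0.2426 per USD (in CNY)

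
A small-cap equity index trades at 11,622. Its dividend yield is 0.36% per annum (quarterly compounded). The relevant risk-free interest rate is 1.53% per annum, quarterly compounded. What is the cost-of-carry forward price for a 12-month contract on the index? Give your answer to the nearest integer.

F = S · (1+r/4)^(4T) / (1+q/4)^(4T)
= 11622 × 1.015388 / 1.003605 = 11622 × 1.011741
F = 11,758

11,758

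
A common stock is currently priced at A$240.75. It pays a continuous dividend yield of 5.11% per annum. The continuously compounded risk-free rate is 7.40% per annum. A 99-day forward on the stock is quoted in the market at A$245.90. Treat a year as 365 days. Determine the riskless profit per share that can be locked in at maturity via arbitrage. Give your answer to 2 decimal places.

Fair forward: F* = S·e^(carry·T), with carry = (r − q) = 0.0740 − 0.0511 = 0.0229
F* = 240.75 · e^(0.0229 × 99/365) = 240.75 · e^0.006211 = 240.75 × 1.006230 = A$242.2499
Market A$245.90 > fair A$242.2499: forward overpriced → cash-and-carry (buy spot, short the forward).
At maturity, profit = |F_mkt − F*| = |245.90 − 242.2499| = A$3.65 per share

A$3.65 per share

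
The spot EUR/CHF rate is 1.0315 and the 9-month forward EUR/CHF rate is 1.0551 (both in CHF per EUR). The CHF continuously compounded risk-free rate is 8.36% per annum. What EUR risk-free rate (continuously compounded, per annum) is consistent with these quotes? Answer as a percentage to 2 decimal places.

F = S·e^((r_CHF − r_EUR)T) ⇒ r_EUR = r_CHF − ln(F/S)/T
ln(1.0551/1.0315) = 0.022621; /(9/12) = 0.030161
r_EUR = 0.0836 − 0.030161 = 0.053439
r_EUR = 5.34%

5.34%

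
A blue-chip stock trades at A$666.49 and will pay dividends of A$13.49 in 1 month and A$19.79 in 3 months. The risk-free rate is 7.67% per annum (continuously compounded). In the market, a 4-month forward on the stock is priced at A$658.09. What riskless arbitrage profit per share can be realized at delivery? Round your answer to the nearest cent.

A$8.01 per share

PV(dividends) I = 13.49·e^(−0.0767·1/12) + 19.79·e^(−0.0767·3/12) = 32.8182
Fair forward F* = (S − I)·e^(rT) = (666.49 − 32.8182)·e^0.025567 = 633.6718 × 1.025897 = 650.0820
Market A$658.09 > fair 650.0820: forward overpriced → cash-and-carry (borrow at r, buy the stock and collect the dividends, short the forward).
Profit at T = |F_mkt − F*| = |658.09 − 650.0820| = A$8.01 per share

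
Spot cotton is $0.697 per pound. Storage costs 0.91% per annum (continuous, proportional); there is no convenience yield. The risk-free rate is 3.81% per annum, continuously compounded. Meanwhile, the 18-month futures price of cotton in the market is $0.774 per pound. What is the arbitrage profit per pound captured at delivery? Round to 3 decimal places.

Fair futures: F* = S·e^(carry·T), with carry = (r + u) = 0.0381 + 0.0091 = 0.0472
F* = 0.697 · e^(0.0472 × 18/12) = 0.697 · e^0.070800 = 0.697 × 1.073367 = $0.7481
Market $0.774 > fair $0.7481: forward overpriced → cash-and-carry (buy spot, short the forward).
At maturity, profit = |F_mkt − F*| = |0.774 − 0.7481| = $0.026 per pound

$0.026 per pound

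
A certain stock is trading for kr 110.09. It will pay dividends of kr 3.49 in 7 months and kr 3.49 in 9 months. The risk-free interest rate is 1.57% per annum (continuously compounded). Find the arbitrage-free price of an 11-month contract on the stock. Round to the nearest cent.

kr 104.68

PV(dividends) I = 3.49·e^(−0.0157·7/12) + 3.49·e^(−0.0157·9/12)
I = 3.4582 + 3.4491 = 6.9073
F = (S − I)·e^(rT) = (110.09 − 6.9073) · e^(0.0157·11/12)
= 103.1827 · e^0.014392 = 103.1827 × 1.014496 = kr 104.68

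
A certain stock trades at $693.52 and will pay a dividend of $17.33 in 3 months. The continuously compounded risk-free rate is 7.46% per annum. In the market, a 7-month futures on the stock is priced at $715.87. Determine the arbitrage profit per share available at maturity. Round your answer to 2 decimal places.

PV(dividends) I = 17.33·e^(−0.0746·3/12) = 17.0098
Fair futures F* = (S − I)·e^(rT) = (693.52 − 17.0098)·e^0.043517 = 676.5102 × 1.044478 = 706.6000
Market $715.87 > fair 706.6000: forward overpriced → cash-and-carry (borrow at r, buy the stock and collect the dividends, short the forward).
Profit at T = |F_mkt − F*| = |715.87 − 706.6000| = $9.27 per share

$9.27 per share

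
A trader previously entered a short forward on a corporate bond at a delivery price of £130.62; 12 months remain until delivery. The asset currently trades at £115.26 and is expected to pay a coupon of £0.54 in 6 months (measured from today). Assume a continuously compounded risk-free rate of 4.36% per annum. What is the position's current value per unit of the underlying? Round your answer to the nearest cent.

£10.32

PV(remaining coupons) I = 0.54·e^(−0.0436·6/12) = 0.5284
Current forward F = (S − I)·e^(rT) = (115.26 − 0.5284)·e^(0.0436·12/12) = 114.7316 × 1.044564 = 119.8445
Value (long) = (F − K)·e^(−rT) = (119.8445 − 130.62) × 0.957337 = -10.3158
Short position value = −(long value) = £10.32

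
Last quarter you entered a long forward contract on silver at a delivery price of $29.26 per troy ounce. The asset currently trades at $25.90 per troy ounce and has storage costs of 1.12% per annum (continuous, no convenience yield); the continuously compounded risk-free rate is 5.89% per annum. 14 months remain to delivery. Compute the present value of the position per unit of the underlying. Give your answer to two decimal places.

Current fair forward for the remaining 14 months: F = S·e^((r + u)·T), (r + u) = 0.0589 + 0.0112 = 0.0701
F = 25.90 · e^(0.0701 × 14/12) = 25.90 × 1.085221 = 28.1072
Value of long forward = (F − K)·e^(−rT) = (28.1072 − 29.26) · e^(−0.0589·14/12)
= -1.1528 × 0.933591 = -1.08

-$1.08 per troy ounce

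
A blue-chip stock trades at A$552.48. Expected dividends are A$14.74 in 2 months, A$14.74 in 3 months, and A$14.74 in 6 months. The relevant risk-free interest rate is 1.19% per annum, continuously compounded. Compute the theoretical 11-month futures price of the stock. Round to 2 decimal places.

A$514.00

PV(dividends) I = 14.74·e^(−0.0119·2/12) + 14.74·e^(−0.0119·3/12) + 14.74·e^(−0.0119·6/12)
I = 14.7108 + 14.6962 + 14.6526 = 44.0596
F = (S − I)·e^(rT) = (552.48 − 44.0596) · e^(0.0119·11/12)
= 508.4204 · e^0.010908 = 508.4204 × 1.010968 = A$514.00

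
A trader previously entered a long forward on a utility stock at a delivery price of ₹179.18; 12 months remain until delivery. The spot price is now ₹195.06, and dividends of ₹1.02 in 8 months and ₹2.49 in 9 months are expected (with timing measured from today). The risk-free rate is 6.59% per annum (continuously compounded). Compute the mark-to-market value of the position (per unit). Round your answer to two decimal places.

₹23.96

PV(remaining dividends) I = 1.02·e^(−0.0659·8/12) + 2.49·e^(−0.0659·9/12) = 3.3461
Current forward F = (S − I)·e^(rT) = (195.06 − 3.3461)·e^(0.0659·12/12) = 191.7139 × 1.068120 = 204.7735
Value (long) = (F − K)·e^(−rT) = (204.7735 − 179.18) × 0.936224 = 23.9612
Value = ₹23.96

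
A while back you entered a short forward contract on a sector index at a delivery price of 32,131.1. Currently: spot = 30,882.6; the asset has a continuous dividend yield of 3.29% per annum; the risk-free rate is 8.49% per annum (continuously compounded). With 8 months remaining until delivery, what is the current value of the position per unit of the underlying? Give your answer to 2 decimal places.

150.37

Current fair forward for the remaining 8 months: F = S·e^((r − q)·T), (r − q) = 0.0849 − 0.0329 = 0.0520
F = 30882.6 · e^(0.0520 × 8/12) = 30882.6 × 1.03527456 = 31971.9701
Value of long forward = (F − K)·e^(−rT) = (31971.9701 − 32131.1) · e^(−0.0849·8/12)
= -159.1299 × 0.94497198 = -150.37
Short position value = −(long value) = 150.37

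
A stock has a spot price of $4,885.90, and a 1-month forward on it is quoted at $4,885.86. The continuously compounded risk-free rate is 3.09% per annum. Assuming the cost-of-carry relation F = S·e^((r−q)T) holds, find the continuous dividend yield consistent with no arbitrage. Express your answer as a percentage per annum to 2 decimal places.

From F = S·e^((r−q)T): (r − q) = ln(F/S)/T
ln(4885.86/4885.90) = ln(0.999992) = -0.000008
(r − q) = -0.000008 / (1/12) = -0.000096
q = r − ln(F/S)/T = 0.0309 + 0.000096 = 0.030996
q = 3.10%

3.10%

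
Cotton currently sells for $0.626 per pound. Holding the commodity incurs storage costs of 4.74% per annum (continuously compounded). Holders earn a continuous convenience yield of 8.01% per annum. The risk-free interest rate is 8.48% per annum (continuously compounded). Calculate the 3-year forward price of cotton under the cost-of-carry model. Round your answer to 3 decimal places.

$0.732 per pound

Net carry = r + u − y = 0.0848 + 0.0474 − 0.0801 = 0.0521
F = S·e^((r+u−y)T) = 0.626 · e^(0.0521 × 3) = 0.626 · e^0.156300
= 0.626 × 1.169177 = $0.732 per pound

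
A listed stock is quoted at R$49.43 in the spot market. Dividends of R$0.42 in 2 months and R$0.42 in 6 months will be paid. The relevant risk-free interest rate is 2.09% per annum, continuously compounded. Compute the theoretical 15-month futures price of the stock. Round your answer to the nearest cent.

R$49.88

PV(dividends) I = 0.42·e^(−0.0209·2/12) + 0.42·e^(−0.0209·6/12)
I = 0.4185 + 0.4156 = 0.8341
F = (S − I)·e^(rT) = (49.43 − 0.8341) · e^(0.0209·15/12)
= 48.5959 · e^0.026125 = 48.5959 × 1.026469 = R$49.88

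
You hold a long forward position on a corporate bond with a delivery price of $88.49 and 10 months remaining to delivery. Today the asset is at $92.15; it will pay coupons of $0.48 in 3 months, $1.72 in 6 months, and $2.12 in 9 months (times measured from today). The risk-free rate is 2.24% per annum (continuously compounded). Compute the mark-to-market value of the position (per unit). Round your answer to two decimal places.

$1.03

PV(remaining coupons) I = 0.48·e^(−0.0224·3/12) + 1.72·e^(−0.0224·6/12) + 2.12·e^(−0.0224·9/12) = 4.2628
Current forward F = (S − I)·e^(rT) = (92.15 − 4.2628)·e^(0.0224·10/12) = 87.8872 × 1.018842 = 89.5432
Value (long) = (F − K)·e^(−rT) = (89.5432 − 88.49) × 0.981506 = 1.0337
Value = $1.03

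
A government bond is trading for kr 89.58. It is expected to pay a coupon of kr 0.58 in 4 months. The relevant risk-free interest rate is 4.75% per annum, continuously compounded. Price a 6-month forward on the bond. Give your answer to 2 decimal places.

kr 91.15

PV(coupons) I = 0.58·e^(−0.0475·4/12)
I = 0.5709
F = (S − I)·e^(rT) = (89.58 − 0.5709) · e^(0.0475·6/12)
= 89.0091 · e^0.023750 = 89.0091 × 1.024034 = kr 91.15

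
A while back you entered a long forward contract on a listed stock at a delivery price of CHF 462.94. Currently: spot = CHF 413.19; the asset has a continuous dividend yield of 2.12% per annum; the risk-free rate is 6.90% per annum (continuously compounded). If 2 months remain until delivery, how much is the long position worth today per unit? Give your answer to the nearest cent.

Current fair forward for the remaining 2 months: F = S·e^((r − q)·T), (r − q) = 0.0690 − 0.0212 = 0.0478
F = 413.19 · e^(0.0478 × 2/12) = 413.19 × 1.007998 = 416.4947
Value of long forward = (F − K)·e^(−rT) = (416.4947 − 462.94) · e^(−0.0690·2/12)
= -46.4453 × 0.988566 = -45.91

-CHF 45.91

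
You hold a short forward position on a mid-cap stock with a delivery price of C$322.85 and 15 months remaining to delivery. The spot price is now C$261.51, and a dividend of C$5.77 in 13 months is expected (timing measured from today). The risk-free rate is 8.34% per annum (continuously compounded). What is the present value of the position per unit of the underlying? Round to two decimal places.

PV(remaining dividends) I = 5.77·e^(−0.0834·13/12) = 5.2715
Current forward F = (S − I)·e^(rT) = (261.51 − 5.2715)·e^(0.0834·15/12) = 256.2385 × 1.109878 = 284.3935
Value (long) = (F − K)·e^(−rT) = (284.3935 − 322.85) × 0.901000 = -34.6493
Short position value = −(long value) = C$34.65

C$34.65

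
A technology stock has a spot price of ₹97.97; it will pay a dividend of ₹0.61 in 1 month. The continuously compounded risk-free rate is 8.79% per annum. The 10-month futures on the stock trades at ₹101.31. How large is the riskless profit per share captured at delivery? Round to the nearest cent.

PV(dividends) I = 0.61·e^(−0.0879·1/12) = 0.6055
Fair futures F* = (S − I)·e^(rT) = (97.97 − 0.6055)·e^0.073250 = 97.3645 × 1.076000 = 104.7642
Market ₹101.31 < fair 104.7642: forward underpriced → reverse cash-and-carry (short the stock, invest proceeds at r, pay the dividends, go long the forward).
Profit at T = |F_mkt − F*| = |101.31 − 104.7642| = ₹3.45 per share

₹3.45 per share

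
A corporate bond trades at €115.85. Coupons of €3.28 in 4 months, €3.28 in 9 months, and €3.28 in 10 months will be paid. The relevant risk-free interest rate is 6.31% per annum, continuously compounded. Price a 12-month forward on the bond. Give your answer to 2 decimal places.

€113.33

PV(coupons) I = 3.28·e^(−0.0631·4/12) + 3.28·e^(−0.0631·9/12) + 3.28·e^(−0.0631·10/12)
I = 3.2117 + 3.1284 + 3.1120 = 9.4521
F = (S − I)·e^(rT) = (115.85 − 9.4521) · e^(0.0631·12/12)
= 106.3979 · e^0.063100 = 106.3979 × 1.065133 = €113.33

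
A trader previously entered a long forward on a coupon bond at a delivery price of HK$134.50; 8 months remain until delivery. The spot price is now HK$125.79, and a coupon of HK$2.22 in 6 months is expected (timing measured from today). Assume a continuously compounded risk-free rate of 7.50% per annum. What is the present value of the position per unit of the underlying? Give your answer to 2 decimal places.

PV(remaining coupons) I = 2.22·e^(−0.0750·6/12) = 2.1383
Current forward F = (S − I)·e^(rT) = (125.79 − 2.1383)·e^(0.0750·8/12) = 123.6517 × 1.051271 = 129.9914
Value (long) = (F − K)·e^(−rT) = (129.9914 − 134.50) × 0.951229 = -4.2887
Value = -HK$4.29

-HK$4.29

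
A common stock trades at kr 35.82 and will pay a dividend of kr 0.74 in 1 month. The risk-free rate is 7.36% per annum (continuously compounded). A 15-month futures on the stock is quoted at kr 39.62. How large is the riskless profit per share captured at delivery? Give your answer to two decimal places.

PV(dividends) I = 0.74·e^(−0.0736·1/12) = 0.7355
Fair futures F* = (S − I)·e^(rT) = (35.82 − 0.7355)·e^0.092000 = 35.0845 × 1.096365 = 38.4654
Market kr 39.62 > fair 38.4654: forward overpriced → cash-and-carry (borrow at r, buy the stock and collect the dividends, short the forward).
Profit at T = |F_mkt − F*| = |39.62 − 38.4654| = kr 1.15 per share

kr 1.15 per share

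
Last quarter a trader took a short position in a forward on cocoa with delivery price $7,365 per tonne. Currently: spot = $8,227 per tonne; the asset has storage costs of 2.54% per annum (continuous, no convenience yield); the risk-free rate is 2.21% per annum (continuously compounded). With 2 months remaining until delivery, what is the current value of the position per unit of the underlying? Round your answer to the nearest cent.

Current fair forward for the remaining 2 months: F = S·e^((r + u)·T), (r + u) = 0.0221 + 0.0254 = 0.0475
F = 8227 · e^(0.0475 × 2/12) = 8227 × 1.00794809 = 8292.3889
Value of long forward = (F − K)·e^(−rT) = (8292.3889 − 7365) · e^(−0.0221·2/12)
= 927.3889 × 0.99632344 = 923.98
Short position value = −(long value) = -$923.98

-$923.98 per tonne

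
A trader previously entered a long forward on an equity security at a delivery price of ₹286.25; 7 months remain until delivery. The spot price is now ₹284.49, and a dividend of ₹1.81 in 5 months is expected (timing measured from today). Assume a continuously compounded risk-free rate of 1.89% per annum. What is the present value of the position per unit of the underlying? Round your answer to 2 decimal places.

PV(remaining dividends) I = 1.81·e^(−0.0189·5/12) = 1.7958
Current forward F = (S − I)·e^(rT) = (284.49 − 1.7958)·e^(0.0189·7/12) = 282.6942 × 1.011086 = 285.8281
Value (long) = (F − K)·e^(−rT) = (285.8281 − 286.25) × 0.989036 = -0.4173
Value = -₹0.42

-₹0.42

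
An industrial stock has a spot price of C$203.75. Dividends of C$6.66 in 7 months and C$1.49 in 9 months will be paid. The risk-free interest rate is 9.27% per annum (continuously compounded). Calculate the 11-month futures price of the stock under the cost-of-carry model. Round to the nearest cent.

C$213.44

PV(dividends) I = 6.66·e^(−0.0927·7/12) + 1.49·e^(−0.0927·9/12)
I = 6.3094 + 1.3899 = 7.6993
F = (S − I)·e^(rT) = (203.75 − 7.6993) · e^(0.0927·11/12)
= 196.0507 · e^0.084975 = 196.0507 × 1.088690 = C$213.44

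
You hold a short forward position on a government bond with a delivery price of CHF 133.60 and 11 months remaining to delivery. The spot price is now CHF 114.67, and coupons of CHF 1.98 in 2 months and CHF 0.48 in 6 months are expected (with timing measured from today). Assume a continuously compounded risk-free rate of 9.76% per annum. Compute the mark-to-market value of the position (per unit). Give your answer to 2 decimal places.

PV(remaining coupons) I = 1.98·e^(−0.0976·2/12) + 0.48·e^(−0.0976·6/12) = 2.4052
Current forward F = (S − I)·e^(rT) = (114.67 − 2.4052)·e^(0.0976·11/12) = 112.2648 × 1.093591 = 122.7718
Value (long) = (F − K)·e^(−rT) = (122.7718 − 133.60) × 0.914419 = -9.9015
Short position value = −(long value) = CHF 9.90

CHF 9.90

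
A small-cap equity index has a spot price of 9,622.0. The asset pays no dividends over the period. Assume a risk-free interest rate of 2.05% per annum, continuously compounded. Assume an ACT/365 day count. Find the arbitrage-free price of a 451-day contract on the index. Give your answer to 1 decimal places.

F = S·e^(rT) = 9622.0 · e^(0.0205 × 451/365)
= 9622.0 · e^0.025330 = 9622.0 × 1.025654
F = 9,868.8

9,868.8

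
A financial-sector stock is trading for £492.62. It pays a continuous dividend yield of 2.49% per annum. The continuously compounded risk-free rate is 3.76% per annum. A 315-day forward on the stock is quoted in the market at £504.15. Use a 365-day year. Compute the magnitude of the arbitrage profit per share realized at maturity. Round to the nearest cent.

£6.10 per share

Fair forward: F* = S·e^(carry·T), with carry = (r − q) = 0.0376 − 0.0249 = 0.0127
F* = 492.62 · e^(0.0127 × 315/365) = 492.62 · e^0.010960 = 492.62 × 1.011020 = £498.0487
Market £504.15 > fair £498.0487: forward overpriced → cash-and-carry (buy spot, short the forward).
At maturity, profit = |F_mkt − F*| = |504.15 − 498.0487| = £6.10 per share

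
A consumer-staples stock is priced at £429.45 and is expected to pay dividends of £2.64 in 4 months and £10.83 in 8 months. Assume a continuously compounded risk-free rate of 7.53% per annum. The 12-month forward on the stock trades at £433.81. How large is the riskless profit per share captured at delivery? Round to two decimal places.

PV(dividends) I = 2.64·e^(−0.0753·4/12) + 10.83·e^(−0.0753·8/12) = 12.8743
Fair forward F* = (S − I)·e^(rT) = (429.45 − 12.8743)·e^0.075300 = 416.5757 × 1.078208 = 449.1553
Market £433.81 < fair 449.1553: forward underpriced → reverse cash-and-carry (short the stock, invest proceeds at r, pay the dividends, go long the forward).
Profit at T = |F_mkt − F*| = |433.81 − 449.1553| = £15.35 per share

£15.35 per share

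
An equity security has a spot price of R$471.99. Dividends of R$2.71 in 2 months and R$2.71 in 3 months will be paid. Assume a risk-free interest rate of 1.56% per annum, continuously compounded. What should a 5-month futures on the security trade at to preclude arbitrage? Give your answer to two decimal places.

PV(dividends) I = 2.71·e^(−0.0156·2/12) + 2.71·e^(−0.0156·3/12)
I = 2.7030 + 2.6995 = 5.4025
F = (S − I)·e^(rT) = (471.99 − 5.4025) · e^(0.0156·5/12)
= 466.5875 · e^0.006500 = 466.5875 × 1.006521 = R$469.63

R$469.63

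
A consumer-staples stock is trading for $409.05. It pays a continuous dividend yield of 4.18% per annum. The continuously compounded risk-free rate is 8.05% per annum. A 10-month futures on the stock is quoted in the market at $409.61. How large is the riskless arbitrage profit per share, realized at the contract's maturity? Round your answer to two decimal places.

$12.85 per share

Fair futures: F* = S·e^(carry·T), with carry = (r − q) = 0.0805 − 0.0418 = 0.0387
F* = 409.05 · e^(0.0387 × 10/12) = 409.05 · e^0.032250 = 409.05 × 1.032776 = $422.4570
Market $409.61 < fair $422.4570: forward underpriced → reverse cash-and-carry (short spot, go long the forward).
At maturity, profit = |F_mkt − F*| = |409.61 − 422.4570| = $12.85 per share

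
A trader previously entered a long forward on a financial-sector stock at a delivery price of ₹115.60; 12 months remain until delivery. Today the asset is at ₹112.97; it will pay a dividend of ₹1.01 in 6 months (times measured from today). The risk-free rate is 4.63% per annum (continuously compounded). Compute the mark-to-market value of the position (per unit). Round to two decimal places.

₹1.61

PV(remaining dividends) I = 1.01·e^(−0.0463·6/12) = 0.9869
Current forward F = (S − I)·e^(rT) = (112.97 − 0.9869)·e^(0.0463·12/12) = 111.9831 × 1.047389 = 117.2899
Value (long) = (F − K)·e^(−rT) = (117.2899 − 115.60) × 0.954755 = 1.6134
Value = ₹1.61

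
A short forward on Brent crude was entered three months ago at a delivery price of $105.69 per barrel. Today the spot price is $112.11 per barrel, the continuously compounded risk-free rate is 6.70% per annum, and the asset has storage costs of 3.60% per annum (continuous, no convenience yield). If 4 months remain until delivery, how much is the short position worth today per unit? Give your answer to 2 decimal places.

-$10.11 per barrel

Current fair forward for the remaining 4 months: F = S·e^((r + u)·T), (r + u) = 0.0670 + 0.0360 = 0.1030
F = 112.11 · e^(0.1030 × 4/12) = 112.11 × 1.034930 = 116.0260
Value of long forward = (F − K)·e^(−rT) = (116.0260 − 105.69) · e^(−0.0670·4/12)
= 10.3360 × 0.977914 = 10.11
Short position value = −(long value) = -$10.11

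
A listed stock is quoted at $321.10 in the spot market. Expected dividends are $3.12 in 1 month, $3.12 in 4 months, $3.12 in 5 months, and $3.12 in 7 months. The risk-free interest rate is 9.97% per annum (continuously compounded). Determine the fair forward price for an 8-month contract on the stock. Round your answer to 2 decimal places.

PV(dividends) I = 3.12·e^(−0.0997·1/12) + 3.12·e^(−0.0997·4/12) + 3.12·e^(−0.0997·5/12) + 3.12·e^(−0.0997·7/12)
I = 3.0942 + 3.0180 + 2.9930 + 2.9437 = 12.0489
F = (S − I)·e^(rT) = (321.10 − 12.0489) · e^(0.0997·8/12)
= 309.0511 · e^0.066467 = 309.0511 × 1.068726 = $330.29

$330.29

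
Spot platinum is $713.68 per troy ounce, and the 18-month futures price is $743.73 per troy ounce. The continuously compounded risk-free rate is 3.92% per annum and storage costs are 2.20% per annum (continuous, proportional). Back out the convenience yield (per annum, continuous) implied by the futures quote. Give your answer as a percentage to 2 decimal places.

F = S·e^((r+u−y)T) ⇒ (r+u−y) = ln(F/S)/T
ln(743.73/713.68) = 0.041243; /T ⇒ 0.027495
y = r + u − ln(F/S)/T = 0.0392 + 0.0220 − 0.027495 = 0.033705
y = 3.37%

3.37%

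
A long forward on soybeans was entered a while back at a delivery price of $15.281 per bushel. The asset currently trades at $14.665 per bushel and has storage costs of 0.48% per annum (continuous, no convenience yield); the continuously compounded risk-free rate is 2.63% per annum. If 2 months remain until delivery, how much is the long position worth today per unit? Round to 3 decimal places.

Current fair forward for the remaining 2 months: F = S·e^((r + u)·T), (r + u) = 0.0263 + 0.0048 = 0.0311
F = 14.665 · e^(0.0311 × 2/12) = 14.665 × 1.005197 = 14.7412
Value of long forward = (F − K)·e^(−rT) = (14.7412 − 15.281) · e^(−0.0263·2/12)
= -0.5398 × 0.995626 = -0.537

-$0.537 per bushel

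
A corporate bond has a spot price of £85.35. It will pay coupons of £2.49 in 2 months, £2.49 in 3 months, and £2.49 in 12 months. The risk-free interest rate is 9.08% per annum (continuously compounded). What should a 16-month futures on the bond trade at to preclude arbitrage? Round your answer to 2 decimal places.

£88.25

PV(coupons) I = 2.49·e^(−0.0908·2/12) + 2.49·e^(−0.0908·3/12) + 2.49·e^(−0.0908·12/12)
I = 2.4526 + 2.4341 + 2.2739 = 7.1606
F = (S − I)·e^(rT) = (85.35 − 7.1606) · e^(0.0908·16/12)
= 78.1894 · e^0.121067 = 78.1894 × 1.128701 = £88.25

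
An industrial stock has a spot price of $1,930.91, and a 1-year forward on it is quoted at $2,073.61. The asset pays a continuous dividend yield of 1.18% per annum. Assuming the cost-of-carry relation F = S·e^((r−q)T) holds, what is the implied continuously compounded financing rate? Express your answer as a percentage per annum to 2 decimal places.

8.31%

From F = S·e^((r−q)T): (r − q) = ln(F/S)/T
ln(2073.61/1930.91) = ln(1.073903) = 0.071300
(r − q) = 0.071300 / (1) = 0.071300
r = ln(F/S)/T + q = 0.071300 + 0.0118 = 0.083100
r = 8.31%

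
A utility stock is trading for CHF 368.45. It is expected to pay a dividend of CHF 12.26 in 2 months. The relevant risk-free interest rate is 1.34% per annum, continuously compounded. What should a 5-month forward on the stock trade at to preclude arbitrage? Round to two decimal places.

PV(dividends) I = 12.26·e^(−0.0134·2/12)
I = 12.2326
F = (S − I)·e^(rT) = (368.45 − 12.2326) · e^(0.0134·5/12)
= 356.2174 · e^0.005583 = 356.2174 × 1.005599 = CHF 358.21

CHF 358.21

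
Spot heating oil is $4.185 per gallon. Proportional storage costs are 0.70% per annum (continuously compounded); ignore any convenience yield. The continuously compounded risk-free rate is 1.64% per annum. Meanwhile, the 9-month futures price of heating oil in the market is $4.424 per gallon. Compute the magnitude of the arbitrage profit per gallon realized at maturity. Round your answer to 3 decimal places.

$0.165 per gallon

Fair futures: F* = S·e^(carry·T), with carry = (r + u) = 0.0164 + 0.0070 = 0.0234
F* = 4.185 · e^(0.0234 × 9/12) = 4.185 · e^0.017550 = 4.185 × 1.017705 = $4.2591
Market $4.424 > fair $4.2591: forward overpriced → cash-and-carry (buy spot, short the forward).
At maturity, profit = |F_mkt − F*| = |4.424 − 4.2591| = $0.165 per gallon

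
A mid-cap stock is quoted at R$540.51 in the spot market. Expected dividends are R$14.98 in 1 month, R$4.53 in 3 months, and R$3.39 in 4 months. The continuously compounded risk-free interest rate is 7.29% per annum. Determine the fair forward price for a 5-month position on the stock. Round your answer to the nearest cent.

PV(dividends) I = 14.98·e^(−0.0729·1/12) + 4.53·e^(−0.0729·3/12) + 3.39·e^(−0.0729·4/12)
I = 14.8893 + 4.4482 + 3.3086 = 22.6461
F = (S − I)·e^(rT) = (540.51 − 22.6461) · e^(0.0729·5/12)
= 517.8639 · e^0.030375 = 517.8639 × 1.030841 = R$533.84

R$533.84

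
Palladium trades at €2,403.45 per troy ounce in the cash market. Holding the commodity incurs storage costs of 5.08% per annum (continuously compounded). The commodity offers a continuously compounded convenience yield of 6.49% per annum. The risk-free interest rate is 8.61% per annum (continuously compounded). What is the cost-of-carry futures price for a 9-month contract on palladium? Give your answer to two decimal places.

€2,536.80 per troy ounce

Net carry = r + u − y = 0.0861 + 0.0508 − 0.0649 = 0.0720
F = S·e^((r+u−y)T) = 2403.45 · e^(0.0720 × 9/12) = 2403.45 · e^0.05400000
= 2403.45 × 1.05548460 = €2,536.80 per troy ounce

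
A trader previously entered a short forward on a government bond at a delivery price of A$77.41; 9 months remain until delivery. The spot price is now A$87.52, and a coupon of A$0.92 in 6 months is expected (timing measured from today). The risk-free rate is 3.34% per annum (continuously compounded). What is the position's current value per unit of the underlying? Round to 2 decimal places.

PV(remaining coupons) I = 0.92·e^(−0.0334·6/12) = 0.9048
Current forward F = (S − I)·e^(rT) = (87.52 − 0.9048)·e^(0.0334·9/12) = 86.6152 × 1.025366 = 88.8123
Value (long) = (F − K)·e^(−rT) = (88.8123 − 77.41) × 0.975261 = 11.1202
Short position value = −(long value) = -A$11.12

-A$11.12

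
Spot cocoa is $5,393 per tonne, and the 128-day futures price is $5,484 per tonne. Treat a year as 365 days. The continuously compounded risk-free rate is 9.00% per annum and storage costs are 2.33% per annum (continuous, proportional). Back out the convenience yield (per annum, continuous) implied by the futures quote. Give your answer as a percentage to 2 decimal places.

6.56%

F = S·e^((r+u−y)T) ⇒ (r+u−y) = ln(F/S)/T
ln(5484/5393) = 0.016733; /T ⇒ 0.047715
y = r + u − ln(F/S)/T = 0.0900 + 0.0233 − 0.047715 = 0.065585
y = 6.56%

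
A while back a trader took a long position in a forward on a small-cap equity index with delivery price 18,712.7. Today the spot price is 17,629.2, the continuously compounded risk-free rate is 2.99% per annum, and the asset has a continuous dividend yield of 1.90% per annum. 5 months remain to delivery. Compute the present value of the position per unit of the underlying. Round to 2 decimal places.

-990.83

Current fair forward for the remaining 5 months: F = S·e^((r − q)·T), (r − q) = 0.0299 − 0.0190 = 0.0109
F = 17629.2 · e^(0.0109 × 5/12) = 17629.2 × 1.00455200 = 17709.4481
Value of long forward = (F − K)·e^(−rT) = (17709.4481 − 18712.7) · e^(−0.0299·5/12)
= -1003.2519 × 0.98761895 = -990.83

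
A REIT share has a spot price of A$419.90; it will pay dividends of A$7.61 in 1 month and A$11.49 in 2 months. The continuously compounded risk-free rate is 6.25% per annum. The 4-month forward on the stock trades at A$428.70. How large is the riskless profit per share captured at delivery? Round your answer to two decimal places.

PV(dividends) I = 7.61·e^(−0.0625·1/12) + 11.49·e^(−0.0625·2/12) = 18.9414
Fair forward F* = (S − I)·e^(rT) = (419.90 − 18.9414)·e^0.020833 = 400.9586 × 1.021052 = 409.3996
Market A$428.70 > fair 409.3996: forward overpriced → cash-and-carry (borrow at r, buy the stock and collect the dividends, short the forward).
Profit at T = |F_mkt − F*| = |428.70 − 409.3996| = A$19.30 per share

A$19.30 per share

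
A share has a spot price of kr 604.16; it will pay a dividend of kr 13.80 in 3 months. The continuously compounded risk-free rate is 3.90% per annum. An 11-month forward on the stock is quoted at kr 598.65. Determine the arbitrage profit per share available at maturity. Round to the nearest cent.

PV(dividends) I = 13.80·e^(−0.0390·3/12) = 13.6661
Fair forward F* = (S − I)·e^(rT) = (604.16 − 13.6661)·e^0.035750 = 590.4939 × 1.036397 = 611.9861
Market kr 598.65 < fair 611.9861: forward underpriced → reverse cash-and-carry (short the stock, invest proceeds at r, pay the dividends, go long the forward).
Profit at T = |F_mkt − F*| = |598.65 − 611.9861| = kr 13.34 per share

kr 13.34 per share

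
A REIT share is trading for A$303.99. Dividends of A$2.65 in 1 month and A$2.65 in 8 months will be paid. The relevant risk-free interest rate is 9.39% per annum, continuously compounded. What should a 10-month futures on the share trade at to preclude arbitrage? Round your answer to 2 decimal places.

PV(dividends) I = 2.65·e^(−0.0939·1/12) + 2.65·e^(−0.0939·8/12)
I = 2.6293 + 2.4892 = 5.1185
F = (S − I)·e^(rT) = (303.99 − 5.1185) · e^(0.0939·10/12)
= 298.8715 · e^0.078250 = 298.8715 × 1.081393 = A$323.20

A$323.20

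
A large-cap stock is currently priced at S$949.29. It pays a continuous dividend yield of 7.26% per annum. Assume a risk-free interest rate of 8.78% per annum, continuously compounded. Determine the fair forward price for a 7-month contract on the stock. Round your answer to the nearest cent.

S$957.74

F = S·e^((r − q)T) = 949.29 · e^((0.0878 − 0.0726) × 7/12)
= 949.29 · e^0.008867 = 949.29 × 1.008906
F = S$957.74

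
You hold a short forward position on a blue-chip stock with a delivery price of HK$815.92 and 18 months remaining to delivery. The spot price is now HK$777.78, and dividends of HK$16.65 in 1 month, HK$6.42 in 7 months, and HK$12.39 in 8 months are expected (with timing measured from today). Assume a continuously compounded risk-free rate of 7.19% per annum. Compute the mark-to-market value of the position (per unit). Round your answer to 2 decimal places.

PV(remaining dividends) I = 16.65·e^(−0.0719·1/12) + 6.42·e^(−0.0719·7/12) + 12.39·e^(−0.0719·8/12) = 34.5170
Current forward F = (S − I)·e^(rT) = (777.78 − 34.5170)·e^(0.0719·18/12) = 743.2630 × 1.113881 = 827.9065
Value (long) = (F − K)·e^(−rT) = (827.9065 − 815.92) × 0.897762 = 10.7610
Short position value = −(long value) = -HK$10.76

-HK$10.76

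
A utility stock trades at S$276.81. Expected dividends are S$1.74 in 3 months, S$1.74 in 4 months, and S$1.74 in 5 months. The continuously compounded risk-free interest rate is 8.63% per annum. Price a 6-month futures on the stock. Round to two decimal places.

PV(dividends) I = 1.74·e^(−0.0863·3/12) + 1.74·e^(−0.0863·4/12) + 1.74·e^(−0.0863·5/12)
I = 1.7029 + 1.6907 + 1.6785 = 5.0721
F = (S − I)·e^(rT) = (276.81 − 5.0721) · e^(0.0863·6/12)
= 271.7379 · e^0.043150 = 271.7379 × 1.044094 = S$283.72

S$283.72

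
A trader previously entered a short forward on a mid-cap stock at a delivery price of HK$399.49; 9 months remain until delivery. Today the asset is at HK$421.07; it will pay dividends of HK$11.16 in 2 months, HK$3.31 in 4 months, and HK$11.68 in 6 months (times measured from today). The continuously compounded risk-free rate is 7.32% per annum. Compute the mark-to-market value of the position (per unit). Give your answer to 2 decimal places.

PV(remaining dividends) I = 11.16·e^(−0.0732·2/12) + 3.31·e^(−0.0732·4/12) + 11.68·e^(−0.0732·6/12) = 25.5151
Current forward F = (S − I)·e^(rT) = (421.07 − 25.5151)·e^(0.0732·9/12) = 395.5549 × 1.056435 = 417.8780
Value (long) = (F − K)·e^(−rT) = (417.8780 − 399.49) × 0.946580 = 17.4057
Short position value = −(long value) = -HK$17.41

-HK$17.41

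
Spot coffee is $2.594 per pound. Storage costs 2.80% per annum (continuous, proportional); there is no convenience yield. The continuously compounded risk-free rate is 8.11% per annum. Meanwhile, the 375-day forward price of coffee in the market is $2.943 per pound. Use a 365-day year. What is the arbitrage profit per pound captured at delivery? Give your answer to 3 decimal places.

Fair forward: F* = S·e^(carry·T), with carry = (r + u) = 0.0811 + 0.0280 = 0.1091
F* = 2.594 · e^(0.1091 × 375/365) = 2.594 · e^0.112089 = 2.594 × 1.118612 = $2.9017
Market $2.943 > fair $2.9017: forward overpriced → cash-and-carry (buy spot, short the forward).
At maturity, profit = |F_mkt − F*| = |2.943 − 2.9017| = $0.041 per pound

$0.041 per pound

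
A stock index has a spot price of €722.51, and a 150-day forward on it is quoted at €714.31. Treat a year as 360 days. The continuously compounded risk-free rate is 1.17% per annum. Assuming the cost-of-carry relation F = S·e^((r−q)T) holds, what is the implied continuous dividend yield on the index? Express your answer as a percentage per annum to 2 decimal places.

From F = S·e^((r−q)T): (r − q) = ln(F/S)/T
ln(714.31/722.51) = ln(0.988651) = -0.011414
(r − q) = -0.011414 / (150/360) = -0.027394
q = r − ln(F/S)/T = 0.0117 + 0.027394 = 0.039094
q = 3.91%

3.91%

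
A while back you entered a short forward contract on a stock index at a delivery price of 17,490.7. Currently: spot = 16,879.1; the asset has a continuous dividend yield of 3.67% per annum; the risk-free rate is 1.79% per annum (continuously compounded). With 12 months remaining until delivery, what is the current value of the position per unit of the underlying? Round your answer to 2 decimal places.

Current fair forward for the remaining 12 months: F = S·e^((r − q)·T), (r − q) = 0.0179 − 0.0367 = -0.0188
F = 16879.1 · e^(-0.0188 × 12/12) = 16879.1 × 0.98137562 = 16564.7372
Value of long forward = (F − K)·e^(−rT) = (16564.7372 − 17490.7) · e^(−0.0179·12/12)
= -925.9628 × 0.98225925 = -909.54
Short position value = −(long value) = 909.54

909.54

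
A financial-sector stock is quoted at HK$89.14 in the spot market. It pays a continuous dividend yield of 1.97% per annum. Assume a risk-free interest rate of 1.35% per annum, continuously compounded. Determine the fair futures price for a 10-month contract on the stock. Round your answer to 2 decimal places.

HK$88.68

F = S·e^((r − q)T) = 89.14 · e^((0.0135 − 0.0197) × 10/12)
= 89.14 · e^-0.005167 = 89.14 × 0.994846
F = HK$88.68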